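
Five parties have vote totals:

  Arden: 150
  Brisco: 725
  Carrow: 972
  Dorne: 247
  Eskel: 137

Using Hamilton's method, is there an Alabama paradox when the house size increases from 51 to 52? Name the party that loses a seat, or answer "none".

none

At 51 seats: Arden 3, Brisco 17, Carrow 22, Dorne 6, Eskel 3.
At 52 seats: Arden 3, Brisco 17, Carrow 23, Dorne 6, Eskel 3.
No party's allocation decreased.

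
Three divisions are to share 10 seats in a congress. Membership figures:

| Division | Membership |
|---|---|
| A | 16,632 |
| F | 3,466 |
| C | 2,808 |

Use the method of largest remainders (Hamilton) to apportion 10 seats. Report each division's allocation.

The standard divisor is 22906/10 ≈ 2290.6.
Standard quotas: A 7.2610, F 1.5131, C 1.2259.
Lower quotas: A 7, F 1, C 1 (sum 9, leaving 1 seat).
Remainders in descending order: F 0.5131, A 0.2610, C 0.2259.
Largest remainder: F receives the extra seat.

A: 7, F: 2, C: 1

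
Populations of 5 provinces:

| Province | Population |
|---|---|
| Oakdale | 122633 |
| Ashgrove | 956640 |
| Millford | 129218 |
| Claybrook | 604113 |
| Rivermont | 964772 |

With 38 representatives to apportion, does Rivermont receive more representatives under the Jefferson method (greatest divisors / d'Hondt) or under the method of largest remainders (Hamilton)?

Jefferson

Jefferson: Oakdale 1, Ashgrove 14, Millford 1, Claybrook 8, Rivermont 14.
Hamilton: Oakdale 2, Ashgrove 13, Millford 2, Claybrook 8, Rivermont 13.
Rivermont gets 14 under Jefferson and 13 under Hamilton.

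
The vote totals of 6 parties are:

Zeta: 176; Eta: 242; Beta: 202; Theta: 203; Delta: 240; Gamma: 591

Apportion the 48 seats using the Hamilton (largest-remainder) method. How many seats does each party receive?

Zeta: 5, Eta: 7, Beta: 6, Theta: 6, Delta: 7, Gamma: 17

The standard divisor is 1654/48 ≈ 34.458.
Standard quotas: Zeta 5.108, Eta 7.023, Beta 5.862, Theta 5.891, Delta 6.965, Gamma 17.151.
Lower quotas: Zeta 5, Eta 7, Beta 5, Theta 5, Delta 6, Gamma 17 (sum 45, leaving 3 seats).
Remainders in descending order: Delta 0.965, Theta 0.891, Beta 0.862, Gamma 0.151, Zeta 0.108, Eta 0.023.
The surplus seats go to Delta, Theta, Beta.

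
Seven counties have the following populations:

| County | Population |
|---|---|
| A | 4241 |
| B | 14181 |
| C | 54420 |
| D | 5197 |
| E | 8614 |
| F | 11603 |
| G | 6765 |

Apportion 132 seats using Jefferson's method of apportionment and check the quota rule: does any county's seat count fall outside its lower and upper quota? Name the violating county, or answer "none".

Standard quotas: A 5.330, B 17.824, C 68.400, D 6.532, E 10.827, F 14.584, G 8.503.
Jefferson allocation: A 5, B 18, C 70, D 6, E 11, F 14, G 8.
C has quota 68.400 (lower 68, upper 69) but receives 70 — outside the quota interval.

C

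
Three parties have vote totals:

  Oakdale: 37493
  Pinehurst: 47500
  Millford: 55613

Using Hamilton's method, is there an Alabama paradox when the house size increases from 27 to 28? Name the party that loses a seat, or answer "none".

none

At 27 seats: Oakdale 7, Pinehurst 9, Millford 11.
At 28 seats: Oakdale 8, Pinehurst 9, Millford 11.
No party's allocation decreased.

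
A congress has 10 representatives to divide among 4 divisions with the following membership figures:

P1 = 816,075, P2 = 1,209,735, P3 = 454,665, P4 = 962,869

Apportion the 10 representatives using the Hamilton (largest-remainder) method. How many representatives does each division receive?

Total 3443344; standard divisor 3443344/10 ≈ 344334.4.
Standard quotas: P1 2.3700, P2 3.5133, P3 1.3204, P4 2.7963.
Lower quotas: P1 2, P2 3, P3 1, P4 2 (sum 8, leaving 2 seats).
Remainders in descending order: P4 0.7963, P2 0.5133, P1 0.3700, P3 0.3204.
The surplus seats go to P4, P2.

P1 2; P2 4; P3 1; P4 3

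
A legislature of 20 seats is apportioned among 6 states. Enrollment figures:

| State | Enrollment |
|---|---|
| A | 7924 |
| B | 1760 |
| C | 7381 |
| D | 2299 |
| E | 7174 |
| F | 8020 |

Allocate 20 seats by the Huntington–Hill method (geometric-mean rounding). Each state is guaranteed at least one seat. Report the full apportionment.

With divisor 1711: modified quotas A 4.631, B 1.029, C 4.314, D 1.344, E 4.193, F 4.687.
Geometric-mean thresholds: A √(4·5)=4.472, B √(1·2)=1.414, C √(4·5)=4.472, D √(1·2)=1.414, E √(4·5)=4.472, F √(4·5)=4.472.
Each quota rounded against its threshold gives A 5, B 1, C 4, D 1, E 4, F 5 (total 20).

A: 5, B: 1, C: 4, D: 1, E: 4, F: 5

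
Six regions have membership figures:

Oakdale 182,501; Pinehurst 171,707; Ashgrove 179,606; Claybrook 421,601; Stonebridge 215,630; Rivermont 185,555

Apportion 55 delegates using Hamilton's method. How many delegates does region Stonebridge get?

Total 1356600; standard divisor 1356600/55 ≈ 24665.455.
Standard quotas: Oakdale 7.3991, Pinehurst 6.9614, Ashgrove 7.2817, Claybrook 17.0928, Stonebridge 8.7422, Rivermont 7.5229.
Lower quotas: Oakdale 7, Pinehurst 6, Ashgrove 7, Claybrook 17, Stonebridge 8, Rivermont 7 (sum 52, leaving 3 seats).
Remainders in descending order: Pinehurst 0.9614, Stonebridge 0.7422, Rivermont 0.5229, Oakdale 0.3991, Ashgrove 0.2817, Claybrook 0.0928.
Largest remainders: Pinehurst, Stonebridge, Rivermont receive the extra seats.
Stonebridge receives 9.

9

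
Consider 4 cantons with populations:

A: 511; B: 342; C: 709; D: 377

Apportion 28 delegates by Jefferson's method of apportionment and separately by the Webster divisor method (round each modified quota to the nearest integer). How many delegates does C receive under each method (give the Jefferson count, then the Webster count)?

Jefferson: A 7, B 5, C 11, D 5.
Webster: A 7, B 5, C 10, D 6.
C gets 11 under Jefferson and 10 under Webster.

11 and 10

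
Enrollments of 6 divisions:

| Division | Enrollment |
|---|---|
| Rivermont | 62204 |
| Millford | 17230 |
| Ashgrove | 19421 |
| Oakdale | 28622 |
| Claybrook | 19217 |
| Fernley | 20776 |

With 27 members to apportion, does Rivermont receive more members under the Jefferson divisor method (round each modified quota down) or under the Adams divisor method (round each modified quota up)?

Jefferson: Rivermont 10, Millford 3, Ashgrove 3, Oakdale 5, Claybrook 3, Fernley 3.
Adams: Rivermont 9, Millford 3, Ashgrove 3, Oakdale 5, Claybrook 3, Fernley 4.
Rivermont gets 10 under Jefferson and 9 under Adams.

Jefferson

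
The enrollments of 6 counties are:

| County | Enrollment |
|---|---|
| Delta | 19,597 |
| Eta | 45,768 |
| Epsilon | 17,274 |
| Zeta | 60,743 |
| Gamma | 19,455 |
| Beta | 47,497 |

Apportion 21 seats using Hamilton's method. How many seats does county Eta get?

The standard divisor is 210334/21 ≈ 10015.905.
Standard quotas: Delta 1.9566, Eta 4.5695, Epsilon 1.7247, Zeta 6.0647, Gamma 1.9424, Beta 4.7422.
Lower quotas: Delta 1, Eta 4, Epsilon 1, Zeta 6, Gamma 1, Beta 4 (sum 17, leaving 4 seats).
Remainders in descending order: Delta 0.9566, Gamma 0.9424, Beta 0.7422, Epsilon 0.7247, Eta 0.5695, Zeta 0.0647.
The surplus seats go to Delta, Gamma, Beta, Epsilon.
Eta receives 4.

4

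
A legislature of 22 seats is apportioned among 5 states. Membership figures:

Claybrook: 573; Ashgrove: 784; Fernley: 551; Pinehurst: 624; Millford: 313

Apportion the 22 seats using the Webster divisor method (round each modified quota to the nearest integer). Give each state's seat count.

Claybrook: 5, Ashgrove: 6, Fernley: 4, Pinehurst: 5, Millford: 2

Standard divisor 2845/22 ≈ 129.318; standard quotas: Claybrook 4.431, Ashgrove 6.063, Fernley 4.261, Pinehurst 4.825, Millford 2.420.
Rounding to the nearest integer gives 4, 6, 4, 5, 2 = 21 seats, so the divisor must be adjusted.
With modified divisor 126.3: modified quotas Claybrook 4.537, Ashgrove 6.207, Fernley 4.363, Pinehurst 4.941, Millford 2.478.
Rounding to the nearest integer: Claybrook 5, Ashgrove 6, Fernley 4, Pinehurst 5, Millford 2 (total 22).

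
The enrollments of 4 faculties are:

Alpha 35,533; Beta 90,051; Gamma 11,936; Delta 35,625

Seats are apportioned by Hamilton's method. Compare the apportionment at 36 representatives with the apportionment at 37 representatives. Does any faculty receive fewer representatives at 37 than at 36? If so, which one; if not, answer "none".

Gamma

At 36 seats: Alpha 7, Beta 19, Gamma 3, Delta 7.
At 37 seats: Alpha 8, Beta 19, Gamma 2, Delta 8.
Gamma drops from 3 to 2.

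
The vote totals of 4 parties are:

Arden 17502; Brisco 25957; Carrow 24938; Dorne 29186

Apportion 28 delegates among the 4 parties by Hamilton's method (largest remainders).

Arden 5, Brisco 8, Carrow 7, Dorne 8

Total 97583; standard divisor 97583/28 ≈ 3485.107.
Standard quotas: Arden 5.0219, Brisco 7.4480, Carrow 7.1556, Dorne 8.3745.
Lower quotas: Arden 5, Brisco 7, Carrow 7, Dorne 8 (sum 27, leaving 1 seat).
Remainders in descending order: Brisco 0.4480, Dorne 0.3745, Carrow 0.1556, Arden 0.0219.
The surplus seat goes to Brisco.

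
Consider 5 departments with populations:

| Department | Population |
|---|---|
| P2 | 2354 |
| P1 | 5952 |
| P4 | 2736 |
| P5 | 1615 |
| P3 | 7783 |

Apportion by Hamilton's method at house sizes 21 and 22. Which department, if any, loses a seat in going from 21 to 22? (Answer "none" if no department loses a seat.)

none

At 21 seats: P2 2, P1 6, P4 3, P5 2, P3 8.
At 22 seats: P2 3, P1 6, P4 3, P5 2, P3 8.
No department's allocation decreased.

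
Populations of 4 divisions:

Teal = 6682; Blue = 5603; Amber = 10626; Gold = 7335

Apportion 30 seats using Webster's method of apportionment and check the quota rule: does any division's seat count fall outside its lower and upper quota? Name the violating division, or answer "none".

none

Standard quotas: Teal 6.628, Blue 5.557, Amber 10.540, Gold 7.275.
Webster allocation: Teal 7, Blue 6, Amber 10, Gold 7.
Every allocation lies between the lower and upper quota.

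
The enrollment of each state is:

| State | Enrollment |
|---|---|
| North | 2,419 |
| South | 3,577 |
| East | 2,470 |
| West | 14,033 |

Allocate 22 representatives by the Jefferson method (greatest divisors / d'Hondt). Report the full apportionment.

North 2, South 3, East 2, West 15

Standard divisor 22499/22 ≈ 1022.682; standard quotas: North 2.365, South 3.498, East 2.415, West 13.722.
Rounding down gives 2, 3, 2, 13 = 20 seats, so the divisor must be adjusted.
With modified divisor 900: modified quotas North 2.688, South 3.974, East 2.744, West 15.592.
Rounding down: North 2, South 3, East 2, West 15 (total 22).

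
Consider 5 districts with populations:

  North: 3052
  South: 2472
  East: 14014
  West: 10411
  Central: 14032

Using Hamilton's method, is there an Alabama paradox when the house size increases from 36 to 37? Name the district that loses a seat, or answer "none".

At 36 seats: North 3, South 2, East 11, West 9, Central 11.
At 37 seats: North 2, South 2, East 12, West 9, Central 12.
North drops from 3 to 2.

North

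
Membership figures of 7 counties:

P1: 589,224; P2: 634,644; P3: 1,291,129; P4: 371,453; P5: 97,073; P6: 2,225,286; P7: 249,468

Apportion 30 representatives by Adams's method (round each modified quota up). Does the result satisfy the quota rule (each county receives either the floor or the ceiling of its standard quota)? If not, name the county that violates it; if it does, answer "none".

Standard quotas: P1 3.239, P2 3.488, P3 7.096, P4 2.042, P5 0.534, P6 12.231, P7 1.371.
Adams allocation: P1 3, P2 4, P3 7, P4 2, P5 1, P6 11, P7 2.
P6 has quota 12.231 (lower 12, upper 13) but receives 11 — outside the quota interval.

P6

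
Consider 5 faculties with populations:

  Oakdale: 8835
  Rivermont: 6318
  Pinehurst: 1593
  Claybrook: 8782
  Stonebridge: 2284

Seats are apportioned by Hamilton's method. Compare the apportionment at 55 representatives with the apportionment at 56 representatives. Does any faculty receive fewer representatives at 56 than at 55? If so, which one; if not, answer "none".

At 55 seats: Oakdale 17, Rivermont 13, Pinehurst 3, Claybrook 17, Stonebridge 5.
At 56 seats: Oakdale 18, Rivermont 13, Pinehurst 3, Claybrook 18, Stonebridge 4.
Stonebridge drops from 5 to 4.

Stonebridge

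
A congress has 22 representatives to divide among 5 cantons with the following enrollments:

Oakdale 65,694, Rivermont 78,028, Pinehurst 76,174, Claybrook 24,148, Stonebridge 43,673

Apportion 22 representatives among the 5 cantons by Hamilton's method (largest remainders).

Oakdale 5, Rivermont 6, Pinehurst 6, Claybrook 2, Stonebridge 3

The standard divisor is 287717/22 ≈ 13078.045.
Standard quotas: Oakdale 5.0232, Rivermont 5.9663, Pinehurst 5.8246, Claybrook 1.8465, Stonebridge 3.3394.
Lower quotas: Oakdale 5, Rivermont 5, Pinehurst 5, Claybrook 1, Stonebridge 3 (sum 19, leaving 3 seats).
Remainders in descending order: Rivermont 0.9663, Claybrook 0.8465, Pinehurst 0.8246, Stonebridge 0.3394, Oakdale 0.0232.
The surplus seats go to Rivermont, Claybrook, Pinehurst.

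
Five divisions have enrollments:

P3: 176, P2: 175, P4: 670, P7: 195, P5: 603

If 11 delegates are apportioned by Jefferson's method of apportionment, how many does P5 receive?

Standard divisor 1819/11 ≈ 165.364; standard quotas: P3 1.064, P2 1.058, P4 4.052, P7 1.179, P5 3.647.
Rounding down gives 1, 1, 4, 1, 3 = 10 seats, so the divisor must be adjusted.
With modified divisor 140: modified quotas P3 1.257, P2 1.250, P4 4.786, P7 1.393, P5 4.307.
Rounding down: P3 1, P2 1, P4 4, P7 1, P5 4 (total 11).
P5 receives 4.

4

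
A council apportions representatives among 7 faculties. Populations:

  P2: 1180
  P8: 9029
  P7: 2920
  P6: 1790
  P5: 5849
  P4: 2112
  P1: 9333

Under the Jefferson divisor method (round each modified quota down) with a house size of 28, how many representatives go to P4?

Standard divisor 32213/28 ≈ 1150.464; standard quotas: P2 1.026, P8 7.848, P7 2.538, P6 1.556, P5 5.084, P4 1.836, P1 8.112.
Rounding down gives 1, 7, 2, 1, 5, 1, 8 = 25 seats, so the divisor must be adjusted.
With modified divisor 1020: modified quotas P2 1.157, P8 8.852, P7 2.863, P6 1.755, P5 5.734, P4 2.071, P1 9.150.
Rounding down: P2 1, P8 8, P7 2, P6 1, P5 5, P4 2, P1 9 (total 28).
P4 receives 2.

2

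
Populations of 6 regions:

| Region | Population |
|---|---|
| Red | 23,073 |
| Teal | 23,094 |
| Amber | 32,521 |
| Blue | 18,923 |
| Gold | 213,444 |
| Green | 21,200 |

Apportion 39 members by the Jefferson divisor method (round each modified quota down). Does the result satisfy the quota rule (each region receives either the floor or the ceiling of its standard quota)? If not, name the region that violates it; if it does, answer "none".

Gold

Standard quotas: Red 2.708, Teal 2.711, Amber 3.817, Blue 2.221, Gold 25.054, Green 2.488.
Jefferson allocation: Red 2, Teal 2, Amber 4, Blue 2, Gold 27, Green 2.
Gold has quota 25.054 (lower 25, upper 26) but receives 27 — outside the quota interval.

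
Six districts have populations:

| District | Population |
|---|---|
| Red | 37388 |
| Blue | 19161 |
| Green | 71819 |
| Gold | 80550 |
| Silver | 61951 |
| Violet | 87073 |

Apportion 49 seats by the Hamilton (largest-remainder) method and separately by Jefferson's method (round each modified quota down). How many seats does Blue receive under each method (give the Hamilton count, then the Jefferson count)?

Hamilton: Red 5, Blue 3, Green 10, Gold 11, Silver 8, Violet 12.
Jefferson: Red 5, Blue 2, Green 10, Gold 11, Silver 9, Violet 12.
Blue gets 3 under Hamilton and 2 under Jefferson.

3 and 2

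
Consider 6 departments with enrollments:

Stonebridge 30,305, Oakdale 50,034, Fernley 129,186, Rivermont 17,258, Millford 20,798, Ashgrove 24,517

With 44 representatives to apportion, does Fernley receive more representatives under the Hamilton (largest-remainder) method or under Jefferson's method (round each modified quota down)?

Hamilton: Stonebridge 5, Oakdale 8, Fernley 21, Rivermont 3, Millford 3, Ashgrove 4.
Jefferson: Stonebridge 5, Oakdale 8, Fernley 22, Rivermont 2, Millford 3, Ashgrove 4.
Fernley gets 21 under Hamilton and 22 under Jefferson.

Jefferson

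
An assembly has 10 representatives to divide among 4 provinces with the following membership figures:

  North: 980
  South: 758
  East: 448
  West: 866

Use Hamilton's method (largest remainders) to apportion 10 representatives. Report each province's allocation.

North=3, South=3, East=1, West=3

The standard divisor is 3052/10 ≈ 305.2.
Standard quotas: North 3.211, South 2.484, East 1.468, West 2.837.
Lower quotas: North 3, South 2, East 1, West 2 (sum 8, leaving 2 seats).
Remainders in descending order: West 0.837, South 0.484, East 0.468, North 0.211.
The surplus seats go to West, South.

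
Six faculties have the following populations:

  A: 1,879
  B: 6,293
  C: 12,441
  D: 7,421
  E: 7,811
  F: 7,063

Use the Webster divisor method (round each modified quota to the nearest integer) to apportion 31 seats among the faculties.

A 1, B 5, C 9, D 5, E 6, F 5

Standard divisor 42908/31 ≈ 1384.129; standard quotas: A 1.358, B 4.547, C 8.988, D 5.361, E 5.643, F 5.103.
Rounding to the nearest integer gives A 1, B 5, C 9, D 5, E 6, F 5 — total 31, matching the house size, so no adjustment is needed.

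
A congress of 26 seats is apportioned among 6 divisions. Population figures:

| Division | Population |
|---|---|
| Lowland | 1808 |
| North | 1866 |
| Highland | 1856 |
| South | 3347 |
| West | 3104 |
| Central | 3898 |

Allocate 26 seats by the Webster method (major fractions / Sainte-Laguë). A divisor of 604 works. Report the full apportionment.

With modified divisor 604: modified quotas Lowland 2.993, North 3.089, Highland 3.073, South 5.541, West 5.139, Central 6.454.
Rounding to the nearest integer: Lowland 3, North 3, Highland 3, South 6, West 5, Central 6 (total 26).

Lowland 3, North 3, Highland 3, South 6, West 5, Central 6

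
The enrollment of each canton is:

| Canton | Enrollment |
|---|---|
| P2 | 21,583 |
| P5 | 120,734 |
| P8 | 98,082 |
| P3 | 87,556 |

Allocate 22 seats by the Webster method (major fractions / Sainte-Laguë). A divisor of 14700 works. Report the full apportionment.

With modified divisor 14700: modified quotas P2 1.468, P5 8.213, P8 6.672, P3 5.956.
Rounding to the nearest integer: P2 1, P5 8, P8 7, P3 6 (total 22).

P2 1; P5 8; P8 7; P3 6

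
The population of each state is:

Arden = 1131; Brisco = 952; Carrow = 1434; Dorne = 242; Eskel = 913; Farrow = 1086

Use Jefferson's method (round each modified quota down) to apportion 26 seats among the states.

Standard divisor 5758/26 ≈ 221.462; standard quotas: Arden 5.107, Brisco 4.299, Carrow 6.475, Dorne 1.093, Eskel 4.123, Farrow 4.904.
Rounding down gives 5, 4, 6, 1, 4, 4 = 24 seats, so the divisor must be adjusted.
With modified divisor 200: modified quotas Arden 5.655, Brisco 4.760, Carrow 7.170, Dorne 1.210, Eskel 4.565, Farrow 5.430.
Rounding down: Arden 5, Brisco 4, Carrow 7, Dorne 1, Eskel 4, Farrow 5 (total 26).

Arden=5, Brisco=4, Carrow=7, Dorne=1, Eskel=4, Farrow=5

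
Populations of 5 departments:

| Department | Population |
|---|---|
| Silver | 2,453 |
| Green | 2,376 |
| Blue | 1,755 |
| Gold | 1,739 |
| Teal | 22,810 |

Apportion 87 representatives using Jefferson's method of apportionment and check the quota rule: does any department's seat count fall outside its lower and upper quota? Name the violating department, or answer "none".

Teal

Standard quotas: Silver 6.855, Green 6.640, Blue 4.904, Gold 4.860, Teal 63.742.
Jefferson allocation: Silver 7, Green 6, Blue 5, Gold 4, Teal 65.
Teal has quota 63.742 (lower 63, upper 64) but receives 65 — outside the quota interval.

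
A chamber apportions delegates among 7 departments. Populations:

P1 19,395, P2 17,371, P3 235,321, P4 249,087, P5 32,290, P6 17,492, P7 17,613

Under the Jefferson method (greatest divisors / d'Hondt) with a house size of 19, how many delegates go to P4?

9

Standard divisor 588569/19 ≈ 30977.316; standard quotas: P1 0.626, P2 0.561, P3 7.597, P4 8.041, P5 1.042, P6 0.565, P7 0.569.
Rounding down gives 0, 0, 7, 8, 1, 0, 0 = 16 seats, so the divisor must be adjusted.
With modified divisor 25500: modified quotas P1 0.761, P2 0.681, P3 9.228, P4 9.768, P5 1.266, P6 0.686, P7 0.691.
Rounding down: P1 0, P2 0, P3 9, P4 9, P5 1, P6 0, P7 0 (total 19).
P4 receives 9.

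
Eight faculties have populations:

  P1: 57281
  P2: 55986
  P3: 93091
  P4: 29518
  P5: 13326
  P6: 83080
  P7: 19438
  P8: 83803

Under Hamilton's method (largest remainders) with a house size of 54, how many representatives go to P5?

2

The standard divisor is 435523/54 ≈ 8065.241.
Standard quotas: P1 7.1022, P2 6.9416, P3 11.5422, P4 3.6599, P5 1.6523, P6 10.3010, P7 2.4101, P8 10.3906.
Lower quotas: P1 7, P2 6, P3 11, P4 3, P5 1, P6 10, P7 2, P8 10 (sum 50, leaving 4 seats).
Remainders in descending order: P2 0.9416, P4 0.6599, P5 0.6523, P3 0.5422, P7 0.4101, P8 0.3906, P6 0.3010, P1 0.1022.
The surplus seats go to P2, P4, P5, P3.
P5 receives 2.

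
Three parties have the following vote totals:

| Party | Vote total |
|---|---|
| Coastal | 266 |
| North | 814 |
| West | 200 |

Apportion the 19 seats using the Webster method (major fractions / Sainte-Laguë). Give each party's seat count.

Standard divisor 1280/19 ≈ 67.368; standard quotas: Coastal 3.948, North 12.083, West 2.969.
Rounding to the nearest integer gives Coastal 4, North 12, West 3 — total 19, matching the house size, so no adjustment is needed.

Coastal 4; North 12; West 3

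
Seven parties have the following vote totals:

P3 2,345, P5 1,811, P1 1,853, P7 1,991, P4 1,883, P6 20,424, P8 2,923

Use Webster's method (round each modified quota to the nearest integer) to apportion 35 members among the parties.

P3=2, P5=2, P1=2, P7=2, P4=2, P6=22, P8=3

Standard divisor 33230/35 ≈ 949.429; standard quotas: P3 2.470, P5 1.907, P1 1.952, P7 2.097, P4 1.983, P6 21.512, P8 3.079.
Rounding to the nearest integer gives P3 2, P5 2, P1 2, P7 2, P4 2, P6 22, P8 3 — total 35, matching the house size, so no adjustment is needed.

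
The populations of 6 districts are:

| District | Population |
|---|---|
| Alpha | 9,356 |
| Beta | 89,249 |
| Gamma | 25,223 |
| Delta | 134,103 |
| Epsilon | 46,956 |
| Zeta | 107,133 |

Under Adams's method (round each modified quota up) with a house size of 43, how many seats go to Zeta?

11

Standard divisor 412020/43 ≈ 9581.86; standard quotas: Alpha 0.976, Beta 9.314, Gamma 2.632, Delta 13.996, Epsilon 4.901, Zeta 11.181.
Rounding up gives 1, 10, 3, 14, 5, 12 = 45 seats, so the divisor must be adjusted.
With modified divisor 10100: modified quotas Alpha 0.926, Beta 8.837, Gamma 2.497, Delta 13.278, Epsilon 4.649, Zeta 10.607.
Rounding up: Alpha 1, Beta 9, Gamma 3, Delta 14, Epsilon 5, Zeta 11 (total 43).
Zeta receives 11.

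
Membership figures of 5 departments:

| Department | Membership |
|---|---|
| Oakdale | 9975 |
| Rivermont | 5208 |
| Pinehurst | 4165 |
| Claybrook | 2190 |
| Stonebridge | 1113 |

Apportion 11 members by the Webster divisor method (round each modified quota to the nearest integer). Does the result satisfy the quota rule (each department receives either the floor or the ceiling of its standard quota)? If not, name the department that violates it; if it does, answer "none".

none

Standard quotas: Oakdale 4.844, Rivermont 2.529, Pinehurst 2.023, Claybrook 1.064, Stonebridge 0.541.
Webster allocation: Oakdale 5, Rivermont 2, Pinehurst 2, Claybrook 1, Stonebridge 1.
Every allocation lies between the lower and upper quota.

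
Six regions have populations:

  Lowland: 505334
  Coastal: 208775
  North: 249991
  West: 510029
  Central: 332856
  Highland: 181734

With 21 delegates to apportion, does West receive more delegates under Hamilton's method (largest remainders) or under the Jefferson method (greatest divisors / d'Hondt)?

Jefferson

Hamilton: Lowland 5, Coastal 2, North 3, West 5, Central 4, Highland 2.
Jefferson: Lowland 6, Coastal 2, North 2, West 6, Central 3, Highland 2.
West gets 5 under Hamilton and 6 under Jefferson.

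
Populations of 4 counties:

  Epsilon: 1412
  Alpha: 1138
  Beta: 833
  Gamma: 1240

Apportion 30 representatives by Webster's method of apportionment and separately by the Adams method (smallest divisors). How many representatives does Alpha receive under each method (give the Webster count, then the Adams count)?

8 and 7

Webster: Epsilon 9, Alpha 8, Beta 5, Gamma 8.
Adams: Epsilon 9, Alpha 7, Beta 6, Gamma 8.
Alpha gets 8 under Webster and 7 under Adams.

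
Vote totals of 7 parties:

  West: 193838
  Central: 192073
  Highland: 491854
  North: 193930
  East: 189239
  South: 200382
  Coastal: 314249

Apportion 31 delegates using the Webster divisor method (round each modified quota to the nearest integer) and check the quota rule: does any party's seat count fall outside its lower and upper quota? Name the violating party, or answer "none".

none

Standard quotas: West 3.384, Central 3.353, Highland 8.587, North 3.386, East 3.304, South 3.499, Coastal 5.487.
Webster allocation: West 3, Central 3, Highland 9, North 3, East 3, South 4, Coastal 6.
Every allocation lies between the lower and upper quota.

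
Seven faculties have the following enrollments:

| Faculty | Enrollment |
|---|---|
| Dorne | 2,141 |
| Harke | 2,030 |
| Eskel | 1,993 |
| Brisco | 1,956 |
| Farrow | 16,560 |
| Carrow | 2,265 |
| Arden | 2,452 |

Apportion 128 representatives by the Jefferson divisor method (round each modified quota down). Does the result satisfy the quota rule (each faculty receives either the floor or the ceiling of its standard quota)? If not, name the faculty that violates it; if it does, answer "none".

Standard quotas: Dorne 9.322, Harke 8.839, Eskel 8.678, Brisco 8.517, Farrow 72.105, Carrow 9.862, Arden 10.676.
Jefferson allocation: Dorne 9, Harke 9, Eskel 8, Brisco 8, Farrow 74, Carrow 10, Arden 10.
Farrow has quota 72.105 (lower 72, upper 73) but receives 74 — outside the quota interval.

Farrow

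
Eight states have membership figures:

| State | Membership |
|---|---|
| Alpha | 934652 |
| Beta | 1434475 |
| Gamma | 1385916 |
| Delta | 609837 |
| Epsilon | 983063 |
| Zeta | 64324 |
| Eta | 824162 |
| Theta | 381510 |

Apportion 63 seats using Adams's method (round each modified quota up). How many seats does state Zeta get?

1

Standard divisor 6617939/63 ≈ 105046.651; standard quotas: Alpha 8.897, Beta 13.656, Gamma 13.193, Delta 5.805, Epsilon 9.358, Zeta 0.612, Eta 7.846, Theta 3.632.
Rounding up gives 9, 14, 14, 6, 10, 1, 8, 4 = 66 seats, so the divisor must be adjusted.
With modified divisor 112900: modified quotas Alpha 8.279, Beta 12.706, Gamma 12.276, Delta 5.402, Epsilon 8.707, Zeta 0.570, Eta 7.300, Theta 3.379.
Rounding up: Alpha 9, Beta 13, Gamma 13, Delta 6, Epsilon 9, Zeta 1, Eta 8, Theta 4 (total 63).
Zeta receives 1.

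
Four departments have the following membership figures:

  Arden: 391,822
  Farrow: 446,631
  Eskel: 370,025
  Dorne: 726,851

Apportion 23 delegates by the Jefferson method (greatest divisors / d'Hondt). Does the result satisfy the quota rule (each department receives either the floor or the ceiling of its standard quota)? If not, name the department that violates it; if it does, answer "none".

none

Standard quotas: Arden 4.657, Farrow 5.308, Eskel 4.397, Dorne 8.638.
Jefferson allocation: Arden 5, Farrow 5, Eskel 4, Dorne 9.
Every allocation lies between the lower and upper quota.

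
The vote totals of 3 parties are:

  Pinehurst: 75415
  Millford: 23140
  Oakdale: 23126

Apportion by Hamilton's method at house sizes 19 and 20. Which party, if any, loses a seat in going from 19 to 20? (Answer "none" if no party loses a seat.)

At 19 seats: Pinehurst 12, Millford 4, Oakdale 3.
At 20 seats: Pinehurst 12, Millford 4, Oakdale 4.
No party's allocation decreased.

none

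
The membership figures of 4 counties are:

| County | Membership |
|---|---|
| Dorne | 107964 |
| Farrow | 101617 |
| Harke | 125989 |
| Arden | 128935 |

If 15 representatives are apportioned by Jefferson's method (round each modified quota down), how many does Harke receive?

4

Standard divisor 464505/15 ≈ 30967; standard quotas: Dorne 3.486, Farrow 3.281, Harke 4.068, Arden 4.164.
Rounding down gives 3, 3, 4, 4 = 14 seats, so the divisor must be adjusted.
With modified divisor 26400: modified quotas Dorne 4.090, Farrow 3.849, Harke 4.772, Arden 4.884.
Rounding down: Dorne 4, Farrow 3, Harke 4, Arden 4 (total 15).
Harke receives 4.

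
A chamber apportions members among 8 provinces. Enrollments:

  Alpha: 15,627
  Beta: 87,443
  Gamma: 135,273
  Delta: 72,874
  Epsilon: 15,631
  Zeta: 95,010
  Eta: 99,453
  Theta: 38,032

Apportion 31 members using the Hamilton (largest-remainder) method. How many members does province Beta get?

5

Standard divisor: 559343 ÷ 31 ≈ 18043.323.
Standard quotas: Alpha 0.8661, Beta 4.8463, Gamma 7.4971, Delta 4.0388, Epsilon 0.8663, Zeta 5.2657, Eta 5.5119, Theta 2.1078.
Lower quotas: Alpha 0, Beta 4, Gamma 7, Delta 4, Epsilon 0, Zeta 5, Eta 5, Theta 2 (sum 27, leaving 4 seats).
Remainders in descending order: Epsilon 0.8663, Alpha 0.8661, Beta 0.8463, Eta 0.5119, Gamma 0.4971, Zeta 0.2657, Theta 0.1078, Delta 0.0388.
The surplus seats go to Epsilon, Alpha, Beta, Eta.
Beta receives 5.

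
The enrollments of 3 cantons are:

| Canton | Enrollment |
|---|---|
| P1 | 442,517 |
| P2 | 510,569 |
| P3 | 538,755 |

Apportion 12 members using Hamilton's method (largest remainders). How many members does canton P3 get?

4

Total 1491841; standard divisor 1491841/12 ≈ 124320.083.
Standard quotas: P1 3.5595, P2 4.1069, P3 4.3336.
Lower quotas: P1 3, P2 4, P3 4 (sum 11, leaving 1 seat).
Remainders in descending order: P1 0.5595, P3 0.3336, P2 0.1069.
The surplus seat goes to P1.
P3 receives 4.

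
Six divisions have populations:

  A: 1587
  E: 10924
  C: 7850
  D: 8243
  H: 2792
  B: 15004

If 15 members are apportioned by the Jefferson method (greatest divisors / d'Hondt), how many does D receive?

3

Standard divisor 46400/15 ≈ 3093.333; standard quotas: A 0.513, E 3.531, C 2.538, D 2.665, H 0.903, B 4.850.
Rounding down gives 0, 3, 2, 2, 0, 4 = 11 seats, so the divisor must be adjusted.
With modified divisor 2700: modified quotas A 0.588, E 4.046, C 2.907, D 3.053, H 1.034, B 5.557.
Rounding down: A 0, E 4, C 2, D 3, H 1, B 5 (total 15).
D receives 3.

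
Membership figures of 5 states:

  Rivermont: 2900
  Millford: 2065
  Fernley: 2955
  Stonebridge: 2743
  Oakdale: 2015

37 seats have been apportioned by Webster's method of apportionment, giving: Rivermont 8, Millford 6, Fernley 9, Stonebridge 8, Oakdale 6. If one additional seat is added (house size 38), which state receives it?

Priority for the next seat is population ÷ (current seats + 0.5).
Priorities: Rivermont 341.176, Millford 317.692, Fernley 311.053, Stonebridge 322.706, Oakdale 310.000.
Highest priority: Rivermont.

Rivermont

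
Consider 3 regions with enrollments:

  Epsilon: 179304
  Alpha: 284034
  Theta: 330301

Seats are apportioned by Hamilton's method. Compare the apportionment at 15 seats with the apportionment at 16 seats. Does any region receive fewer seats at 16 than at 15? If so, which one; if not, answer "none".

Epsilon

At 15 seats: Epsilon 4, Alpha 5, Theta 6.
At 16 seats: Epsilon 3, Alpha 6, Theta 7.
Epsilon drops from 4 to 3.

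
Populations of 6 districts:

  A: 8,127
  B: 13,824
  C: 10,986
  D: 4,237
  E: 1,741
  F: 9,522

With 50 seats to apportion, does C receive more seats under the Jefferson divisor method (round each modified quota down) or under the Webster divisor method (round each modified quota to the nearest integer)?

Jefferson

Jefferson: A 8, B 15, C 12, D 4, E 1, F 10.
Webster: A 9, B 14, C 11, D 4, E 2, F 10.
C gets 12 under Jefferson and 11 under Webster.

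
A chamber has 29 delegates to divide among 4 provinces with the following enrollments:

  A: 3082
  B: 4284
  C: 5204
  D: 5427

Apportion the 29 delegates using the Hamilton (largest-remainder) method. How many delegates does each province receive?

A=5, B=7, C=8, D=9

Total 17997; standard divisor 17997/29 ≈ 620.586.
Standard quotas: A 4.9663, B 6.9032, C 8.3856, D 8.7450.
Lower quotas: A 4, B 6, C 8, D 8 (sum 26, leaving 3 seats).
Remainders in descending order: A 0.9663, B 0.9032, D 0.7450, C 0.3856.
Largest remainders: A, B, D receive the extra seats.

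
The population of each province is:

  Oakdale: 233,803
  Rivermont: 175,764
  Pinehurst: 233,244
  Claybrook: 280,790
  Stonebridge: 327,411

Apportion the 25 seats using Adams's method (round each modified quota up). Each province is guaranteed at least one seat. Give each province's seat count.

Oakdale=5, Rivermont=4, Pinehurst=5, Claybrook=5, Stonebridge=6

Standard divisor 1251012/25 ≈ 50040.48; standard quotas: Oakdale 4.672, Rivermont 3.512, Pinehurst 4.661, Claybrook 5.611, Stonebridge 6.543.
Rounding up gives 5, 4, 5, 6, 7 = 27 seats, so the divisor must be adjusted.
With modified divisor 57200: modified quotas Oakdale 4.087, Rivermont 3.073, Pinehurst 4.078, Claybrook 4.909, Stonebridge 5.724.
Rounding up: Oakdale 5, Rivermont 4, Pinehurst 5, Claybrook 5, Stonebridge 6 (total 25).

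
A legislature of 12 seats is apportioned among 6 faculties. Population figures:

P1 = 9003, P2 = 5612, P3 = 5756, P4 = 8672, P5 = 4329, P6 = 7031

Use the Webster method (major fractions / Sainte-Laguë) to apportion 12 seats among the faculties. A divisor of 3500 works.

P1 3, P2 2, P3 2, P4 2, P5 1, P6 2

With modified divisor 3500: modified quotas P1 2.572, P2 1.603, P3 1.645, P4 2.478, P5 1.237, P6 2.009.
Rounding to the nearest integer: P1 3, P2 2, P3 2, P4 2, P5 1, P6 2 (total 12).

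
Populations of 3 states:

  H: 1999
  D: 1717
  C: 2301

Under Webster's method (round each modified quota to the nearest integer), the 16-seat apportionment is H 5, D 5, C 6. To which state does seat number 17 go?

Priority for the next seat is population ÷ (current seats + 0.5).
Priorities: H 363.455, D 312.182, C 354.000.
Highest priority: H.

H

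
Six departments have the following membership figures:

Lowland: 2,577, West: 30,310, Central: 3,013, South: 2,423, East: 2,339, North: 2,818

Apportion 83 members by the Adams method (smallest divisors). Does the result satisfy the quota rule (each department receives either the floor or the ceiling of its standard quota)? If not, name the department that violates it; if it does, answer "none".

West

Standard quotas: Lowland 4.919, West 57.859, Central 5.752, South 4.625, East 4.465, North 5.379.
Adams allocation: Lowland 5, West 56, Central 6, South 5, East 5, North 6.
West has quota 57.859 (lower 57, upper 58) but receives 56 — outside the quota interval.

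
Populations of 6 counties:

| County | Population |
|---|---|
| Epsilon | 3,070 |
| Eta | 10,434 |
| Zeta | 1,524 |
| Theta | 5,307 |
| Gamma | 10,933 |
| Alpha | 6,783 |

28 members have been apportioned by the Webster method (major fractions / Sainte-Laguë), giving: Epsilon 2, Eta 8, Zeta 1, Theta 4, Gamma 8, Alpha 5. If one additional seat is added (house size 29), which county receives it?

Gamma

Priority for the next seat is population ÷ (current seats + 0.5).
Priorities: Epsilon 1228.000, Eta 1227.529, Zeta 1016.000, Theta 1179.333, Gamma 1286.235, Alpha 1233.273.
Highest priority: Gamma.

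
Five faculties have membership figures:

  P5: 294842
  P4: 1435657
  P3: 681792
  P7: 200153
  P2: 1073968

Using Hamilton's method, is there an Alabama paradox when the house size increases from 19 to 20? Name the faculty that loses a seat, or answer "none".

P5

At 19 seats: P5 2, P4 7, P3 3, P7 1, P2 6.
At 20 seats: P5 1, P4 8, P3 4, P7 1, P2 6.
P5 drops from 2 to 1.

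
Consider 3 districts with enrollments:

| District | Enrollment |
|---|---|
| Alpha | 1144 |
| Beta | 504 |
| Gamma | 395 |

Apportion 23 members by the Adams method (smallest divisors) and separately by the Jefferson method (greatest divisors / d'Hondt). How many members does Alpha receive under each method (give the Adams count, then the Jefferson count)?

12 and 13

Adams: Alpha 12, Beta 6, Gamma 5.
Jefferson: Alpha 13, Beta 6, Gamma 4.
Alpha gets 12 under Adams and 13 under Jefferson.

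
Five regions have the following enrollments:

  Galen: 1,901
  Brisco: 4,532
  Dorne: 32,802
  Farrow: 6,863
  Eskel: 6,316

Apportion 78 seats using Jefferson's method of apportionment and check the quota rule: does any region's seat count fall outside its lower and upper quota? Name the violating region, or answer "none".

Standard quotas: Galen 2.829, Brisco 6.744, Dorne 48.814, Farrow 10.213, Eskel 9.399.
Jefferson allocation: Galen 2, Brisco 7, Dorne 50, Farrow 10, Eskel 9.
Dorne has quota 48.814 (lower 48, upper 49) but receives 50 — outside the quota interval.

Dorne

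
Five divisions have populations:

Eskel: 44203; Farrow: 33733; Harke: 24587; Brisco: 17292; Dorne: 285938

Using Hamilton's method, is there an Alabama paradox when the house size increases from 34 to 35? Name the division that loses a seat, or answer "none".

none

At 34 seats: Eskel 4, Farrow 3, Harke 2, Brisco 1, Dorne 24.
At 35 seats: Eskel 4, Farrow 3, Harke 2, Brisco 1, Dorne 25.
No division's allocation decreased.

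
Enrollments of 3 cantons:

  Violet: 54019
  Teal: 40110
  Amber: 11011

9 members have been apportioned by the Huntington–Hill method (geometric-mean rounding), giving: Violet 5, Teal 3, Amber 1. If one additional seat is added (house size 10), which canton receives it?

Teal

Priority for the next seat is population ÷ (√(s·(s+1))).
Priorities: Violet 9862.475, Teal 11578.760, Amber 7785.953.
Highest priority: Teal.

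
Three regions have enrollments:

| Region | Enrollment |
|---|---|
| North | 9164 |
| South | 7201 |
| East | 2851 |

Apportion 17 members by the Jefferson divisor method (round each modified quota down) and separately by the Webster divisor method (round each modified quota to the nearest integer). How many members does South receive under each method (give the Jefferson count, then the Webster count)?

7 and 6

Jefferson: North 8, South 7, East 2.
Webster: North 8, South 6, East 3.
South gets 7 under Jefferson and 6 under Webster.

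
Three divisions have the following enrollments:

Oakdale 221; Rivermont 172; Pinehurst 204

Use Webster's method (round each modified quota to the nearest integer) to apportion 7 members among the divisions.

Oakdale 3, Rivermont 2, Pinehurst 2

Standard divisor 597/7 ≈ 85.286; standard quotas: Oakdale 2.591, Rivermont 2.017, Pinehurst 2.392.
Rounding to the nearest integer gives Oakdale 3, Rivermont 2, Pinehurst 2 — total 7, matching the house size, so no adjustment is needed.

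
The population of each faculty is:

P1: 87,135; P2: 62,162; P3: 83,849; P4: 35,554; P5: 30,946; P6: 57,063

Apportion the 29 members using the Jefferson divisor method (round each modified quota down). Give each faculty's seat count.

P1 7; P2 5; P3 7; P4 3; P5 2; P6 5

Standard divisor 356709/29 ≈ 12300.31; standard quotas: P1 7.084, P2 5.054, P3 6.817, P4 2.890, P5 2.516, P6 4.639.
Rounding down gives 7, 5, 6, 2, 2, 4 = 26 seats, so the divisor must be adjusted.
With modified divisor 11200: modified quotas P1 7.780, P2 5.550, P3 7.487, P4 3.174, P5 2.763, P6 5.095.
Rounding down: P1 7, P2 5, P3 7, P4 3, P5 2, P6 5 (total 29).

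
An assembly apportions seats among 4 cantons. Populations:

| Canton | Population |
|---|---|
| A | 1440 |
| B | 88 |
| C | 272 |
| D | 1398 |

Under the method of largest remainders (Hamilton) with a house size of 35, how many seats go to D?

15

Standard divisor: 3198 ÷ 35 ≈ 91.371.
Standard quotas: A 15.760, B 0.963, C 2.977, D 15.300.
Lower quotas: A 15, B 0, C 2, D 15 (sum 32, leaving 3 seats).
Remainders in descending order: C 0.977, B 0.963, A 0.760, D 0.300.
Largest remainders: C, B, A receive the extra seats.
D receives 15.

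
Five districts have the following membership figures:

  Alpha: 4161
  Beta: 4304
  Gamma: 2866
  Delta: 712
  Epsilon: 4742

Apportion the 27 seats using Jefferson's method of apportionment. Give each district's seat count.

Alpha 7, Beta 7, Gamma 4, Delta 1, Epsilon 8

Standard divisor 16785/27 ≈ 621.667; standard quotas: Alpha 6.693, Beta 6.923, Gamma 4.610, Delta 1.145, Epsilon 7.628.
Rounding down gives 6, 6, 4, 1, 7 = 24 seats, so the divisor must be adjusted.
With modified divisor 580: modified quotas Alpha 7.174, Beta 7.421, Gamma 4.941, Delta 1.228, Epsilon 8.176.
Rounding down: Alpha 7, Beta 7, Gamma 4, Delta 1, Epsilon 8 (total 27).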